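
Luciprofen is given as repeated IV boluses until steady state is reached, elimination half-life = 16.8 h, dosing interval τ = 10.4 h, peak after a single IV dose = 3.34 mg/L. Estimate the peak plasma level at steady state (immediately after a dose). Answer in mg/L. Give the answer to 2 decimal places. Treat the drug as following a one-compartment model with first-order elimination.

9.57 mg/L

k = ln2 / t½ = 0.693147 / 16.8 = 0.04126 h⁻¹
e^(−kτ) = e^(−0.04126 × 10.4) = 0.6511
Accumulation ratio R = 1 / (1 − e^(−kτ)) = 1 / (1 − 0.6511) = 2.866
Steady-state peak = C₀ × R = 3.34 × 2.866 = 9.572 mg/L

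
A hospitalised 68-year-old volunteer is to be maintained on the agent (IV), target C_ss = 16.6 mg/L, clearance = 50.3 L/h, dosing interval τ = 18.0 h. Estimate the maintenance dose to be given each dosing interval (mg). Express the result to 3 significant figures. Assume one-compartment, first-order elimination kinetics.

15000 mg

At steady state, Dose/τ = Css × CL.
Dose = Css × CL × τ = 16.6 × 50.30 × 18.0 = 15030 mg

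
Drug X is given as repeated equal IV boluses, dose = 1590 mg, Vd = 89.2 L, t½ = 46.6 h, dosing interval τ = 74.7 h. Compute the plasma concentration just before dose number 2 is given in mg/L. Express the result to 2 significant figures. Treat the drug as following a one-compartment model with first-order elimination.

C₀ per dose = Dose / Vd = 1590 / 89.2 = 17.83 mg/L
k = ln2 / t½ = 0.693147 / 46.6 = 0.01487 h⁻¹
Fraction remaining after one interval: r = e^(−kτ) = e^(−0.01487 × 74.7) = 0.3293
Before dose 2, 1 dose has been given (aged 1τ).
C_trough = C₀ × r = 17.83 × 0.3293 = 5.871 mg/L

5.9 mg/L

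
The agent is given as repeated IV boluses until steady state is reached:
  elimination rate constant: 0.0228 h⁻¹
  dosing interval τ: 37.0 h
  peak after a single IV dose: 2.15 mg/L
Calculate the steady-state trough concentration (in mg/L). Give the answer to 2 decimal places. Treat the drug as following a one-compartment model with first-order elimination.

e^(−kτ) = e^(−0.02280 × 37.0) = 0.4302
Accumulation ratio R = 1 / (1 − e^(−kτ)) = 1 / (1 − 0.4302) = 1.755
Steady-state trough = C₀ × R × e^(−kτ) = 2.15 × 1.755 × 0.4302 = 1.623 mg/L

1.62 mg/L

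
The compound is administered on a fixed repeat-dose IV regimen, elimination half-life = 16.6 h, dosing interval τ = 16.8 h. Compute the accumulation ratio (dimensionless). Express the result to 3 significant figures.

k = ln2 / t½ = 0.693147 / 16.6 = 0.04176 h⁻¹
e^(−kτ) = e^(−0.04176 × 16.8) = 0.4958
Accumulation ratio R = 1 / (1 − e^(−kτ)) = 1 / (1 − 0.4958) = 1.983

1.98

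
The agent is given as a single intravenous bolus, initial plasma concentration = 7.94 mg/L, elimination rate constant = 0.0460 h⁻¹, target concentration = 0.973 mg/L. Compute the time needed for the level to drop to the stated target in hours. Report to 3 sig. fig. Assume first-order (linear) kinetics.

45.6 h

t = ln(C₀ / C) / k = ln(7.940 / 0.973) / 0.04600
  = ln(8.160) / 0.04600 = 2.099 / 0.04600 = 45.63 h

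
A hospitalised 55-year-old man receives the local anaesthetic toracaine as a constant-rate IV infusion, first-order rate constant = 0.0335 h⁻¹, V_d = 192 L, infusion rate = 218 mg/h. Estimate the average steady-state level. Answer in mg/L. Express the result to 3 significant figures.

33.9 mg/L

CL = k × Vd = 0.03350 × 192 = 6.432 L/h
At steady state Css = R₀ / CL = 218 / 6.432 = 33.89 mg/L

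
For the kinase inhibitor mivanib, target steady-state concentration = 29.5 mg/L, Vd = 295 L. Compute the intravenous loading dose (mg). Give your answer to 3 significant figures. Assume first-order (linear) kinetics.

LD = Css × Vd = 29.5 × 295 = 8703 mg

8700 mg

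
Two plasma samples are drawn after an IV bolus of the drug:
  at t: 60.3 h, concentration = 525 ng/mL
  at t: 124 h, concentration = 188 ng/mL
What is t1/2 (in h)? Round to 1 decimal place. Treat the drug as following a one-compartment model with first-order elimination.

43.0 h

k = ln(C₁/C₂) / (t₂ − t₁) = ln(525/188) / (124 − 60.3)
  = 1.027 / 63.70 = 0.01612 h⁻¹
t½ = ln2 / k = 0.693147 / 0.01612 = 43.00 h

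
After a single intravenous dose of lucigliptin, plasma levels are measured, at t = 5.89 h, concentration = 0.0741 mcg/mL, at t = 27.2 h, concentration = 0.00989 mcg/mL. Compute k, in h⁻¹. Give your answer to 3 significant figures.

k = ln(C₁/C₂) / (t₂ − t₁) = ln(0.0741/0.00989) / (27.2 − 5.89)
  = 2.014 / 21.31 = 0.09451 h⁻¹

0.0945 h⁻¹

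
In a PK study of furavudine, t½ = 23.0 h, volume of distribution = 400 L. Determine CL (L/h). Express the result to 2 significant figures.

12 L/h

k = ln2 / t½ = 0.693147 / 23.0 = 0.03014 h⁻¹
CL = k × Vd = 0.03014 × 400 = 12.06 L/h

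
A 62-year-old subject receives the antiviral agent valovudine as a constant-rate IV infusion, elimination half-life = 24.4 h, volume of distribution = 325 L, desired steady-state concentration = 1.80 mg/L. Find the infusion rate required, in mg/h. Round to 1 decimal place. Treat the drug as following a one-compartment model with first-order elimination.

k = ln2 / t½ = 0.693147 / 24.4 = 0.02841 h⁻¹
CL = k × Vd = 0.02841 × 325 = 9.233 L/h
At steady state, infusion rate R₀ = Css × CL = 1.80 × 9.233 = 16.62 mg/h

16.6 mg/h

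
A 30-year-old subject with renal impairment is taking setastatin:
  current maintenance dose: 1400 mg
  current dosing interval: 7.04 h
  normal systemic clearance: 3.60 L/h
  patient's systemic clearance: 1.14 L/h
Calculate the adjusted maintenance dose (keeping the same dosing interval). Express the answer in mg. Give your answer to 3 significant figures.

To keep the same average steady-state level, dosing rate must scale with clearance.
CL ratio = 1.14 / 3.60 = 0.3167
New dose (same interval) = 1400 × 0.3167 = 443.4 mg

443 mg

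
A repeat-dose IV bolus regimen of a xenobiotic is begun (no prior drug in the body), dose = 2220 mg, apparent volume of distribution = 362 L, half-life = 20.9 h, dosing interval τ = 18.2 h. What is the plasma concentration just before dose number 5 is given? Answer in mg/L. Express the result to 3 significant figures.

6.74 mg/L

C₀ per dose = Dose / Vd = 2220 / 362 = 6.133 mg/L
k = ln2 / t½ = 0.693147 / 20.9 = 0.03316 h⁻¹
Fraction remaining after one interval: r = e^(−kτ) = e^(−0.03316 × 18.2) = 0.5469
Before dose 5, 4 doses have been given (aged 1τ, 2τ, 3τ, 4τ).
C_trough = C₀ × (r + r² + … + r^4) = C₀ × r(1−r^4)/(1−r)
        = 6.133 × 0.5469 × (1 − 0.08946) / (1 − 0.5469) = 6.740 mg/L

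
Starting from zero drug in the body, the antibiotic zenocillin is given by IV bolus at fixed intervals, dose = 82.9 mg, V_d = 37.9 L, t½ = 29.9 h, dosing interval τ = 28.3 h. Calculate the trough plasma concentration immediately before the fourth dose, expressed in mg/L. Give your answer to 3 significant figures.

C₀ per dose = Dose / Vd = 82.9 / 37.9 = 2.187 mg/L
k = ln2 / t½ = 0.693147 / 29.9 = 0.02318 h⁻¹
Fraction remaining after one interval: r = e^(−kτ) = e^(−0.02318 × 28.3) = 0.5189
Before dose 4, 3 doses have been given (aged 1τ, 2τ, 3τ).
C_trough = C₀ × (r + r² + … + r^3) = C₀ × r(1−r^3)/(1−r)
        = 2.187 × 0.5189 × (1 − 0.1397) / (1 − 0.5189) = 2.029 mg/L

2.03 mg/L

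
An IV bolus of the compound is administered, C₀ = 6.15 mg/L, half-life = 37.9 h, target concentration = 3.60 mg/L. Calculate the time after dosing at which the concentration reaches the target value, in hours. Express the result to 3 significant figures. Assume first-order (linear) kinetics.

29.3 h

k = ln2 / t½ = 0.693147 / 37.9 = 0.01829 h⁻¹
t = ln(C₀ / C) / k = ln(6.150 / 3.60) / 0.01829
  = ln(1.708) / 0.01829 = 0.5353 / 0.01829 = 29.27 h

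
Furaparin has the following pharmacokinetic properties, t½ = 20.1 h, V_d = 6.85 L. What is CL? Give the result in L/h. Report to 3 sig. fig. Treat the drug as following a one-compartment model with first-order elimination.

0.236 L/h

k = ln2 / t½ = 0.693147 / 20.1 = 0.03448 h⁻¹
CL = k × Vd = 0.03448 × 6.85 = 0.2362 L/h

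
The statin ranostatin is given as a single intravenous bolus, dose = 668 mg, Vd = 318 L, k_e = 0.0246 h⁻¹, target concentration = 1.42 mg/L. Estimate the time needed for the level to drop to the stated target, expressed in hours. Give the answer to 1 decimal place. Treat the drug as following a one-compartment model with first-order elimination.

C₀ = Dose / Vd = 668.0 / 318 = 2.101 mg/L
t = ln(C₀ / C) / k = ln(2.101 / 1.42) / 0.02460
  = ln(1.480) / 0.02460 = 0.3920 / 0.02460 = 15.93 h

15.9 h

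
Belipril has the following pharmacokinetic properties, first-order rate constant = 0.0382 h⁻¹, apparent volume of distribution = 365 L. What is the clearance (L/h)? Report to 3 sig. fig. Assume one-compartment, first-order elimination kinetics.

CL = k × Vd = 0.0382 × 365 = 13.94 L/h

13.9 L/h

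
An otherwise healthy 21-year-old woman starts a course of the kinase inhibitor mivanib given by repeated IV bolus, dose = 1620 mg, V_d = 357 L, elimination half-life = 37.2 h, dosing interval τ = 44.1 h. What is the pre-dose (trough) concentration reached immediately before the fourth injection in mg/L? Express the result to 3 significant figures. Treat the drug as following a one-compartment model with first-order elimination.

C₀ per dose = Dose / Vd = 1620 / 357 = 4.538 mg/L
k = ln2 / t½ = 0.693147 / 37.2 = 0.01863 h⁻¹
Fraction remaining after one interval: r = e^(−kτ) = e^(−0.01863 × 44.1) = 0.4397
Before dose 4, 3 doses have been given (aged 1τ, 2τ, 3τ).
C_trough = C₀ × (r + r² + … + r^3) = C₀ × r(1−r^3)/(1−r)
        = 4.538 × 0.4397 × (1 − 0.08501) / (1 − 0.4397) = 3.258 mg/L

3.26 mg/L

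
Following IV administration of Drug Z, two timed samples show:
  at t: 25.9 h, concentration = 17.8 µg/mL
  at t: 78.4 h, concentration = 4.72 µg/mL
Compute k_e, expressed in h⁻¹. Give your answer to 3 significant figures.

0.0253 h⁻¹

k = ln(C₁/C₂) / (t₂ − t₁) = ln(17.8/4.72) / (78.4 − 25.9)
  = 1.327 / 52.50 = 0.02528 h⁻¹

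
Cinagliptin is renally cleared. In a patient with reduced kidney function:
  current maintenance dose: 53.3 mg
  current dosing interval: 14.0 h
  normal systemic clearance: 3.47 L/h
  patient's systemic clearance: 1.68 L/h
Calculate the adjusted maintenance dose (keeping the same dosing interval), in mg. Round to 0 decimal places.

26 mg

To keep the same average steady-state level, dosing rate must scale with clearance.
CL ratio = 1.68 / 3.47 = 0.4841
New dose (same interval) = 53.3 × 0.4841 = 25.80 mg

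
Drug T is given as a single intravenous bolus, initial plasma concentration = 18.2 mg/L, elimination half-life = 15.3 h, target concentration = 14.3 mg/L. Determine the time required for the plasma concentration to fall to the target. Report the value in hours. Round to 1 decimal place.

k = ln2 / t½ = 0.693147 / 15.3 = 0.04530 h⁻¹
t = ln(C₀ / C) / k = ln(18.20 / 14.3) / 0.04530
  = ln(1.273) / 0.04530 = 0.2414 / 0.04530 = 5.329 h

5.3 h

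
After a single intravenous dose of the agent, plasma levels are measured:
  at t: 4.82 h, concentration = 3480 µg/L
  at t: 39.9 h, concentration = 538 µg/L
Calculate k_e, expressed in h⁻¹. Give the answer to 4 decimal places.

k = ln(C₁/C₂) / (t₂ − t₁) = ln(3480/538) / (39.9 − 4.82)
  = 1.867 / 35.08 = 0.05322 h⁻¹

0.0532 h⁻¹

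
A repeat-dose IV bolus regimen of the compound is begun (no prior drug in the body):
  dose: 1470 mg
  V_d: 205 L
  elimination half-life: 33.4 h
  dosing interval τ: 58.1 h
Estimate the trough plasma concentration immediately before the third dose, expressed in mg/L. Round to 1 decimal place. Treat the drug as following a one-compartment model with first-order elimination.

C₀ per dose = Dose / Vd = 1470 / 205 = 7.171 mg/L
k = ln2 / t½ = 0.693147 / 33.4 = 0.02075 h⁻¹
Fraction remaining after one interval: r = e^(−kτ) = e^(−0.02075 × 58.1) = 0.2995
Before dose 3, 2 doses have been given (aged 1τ, 2τ).
C_trough = C₀ × (r + r²) = 7.171 × (0.2995 + 0.08970) = 2.791 mg/L

2.8 mg/L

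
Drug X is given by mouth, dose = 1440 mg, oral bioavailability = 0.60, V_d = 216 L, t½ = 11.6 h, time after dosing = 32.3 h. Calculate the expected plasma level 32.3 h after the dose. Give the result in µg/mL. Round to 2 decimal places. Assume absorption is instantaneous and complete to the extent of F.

Amount reaching circulation = F × Dose = 0.60 × 1440 = 864.0 mg
C₀ = F·Dose / Vd = 864.0 / 216 = 4.000 mg/L
k = ln2 / t½ = 0.693147 / 11.6 = 0.05975 h⁻¹
C = C₀ · e^(−k·t) = 4.000 × e^(−0.05975 × 32.3)
  = 4.000 × 0.1452 = 0.5808 mg/L
(0.5808 mg/L = 0.5808 µg/mL)

0.58 µg/mL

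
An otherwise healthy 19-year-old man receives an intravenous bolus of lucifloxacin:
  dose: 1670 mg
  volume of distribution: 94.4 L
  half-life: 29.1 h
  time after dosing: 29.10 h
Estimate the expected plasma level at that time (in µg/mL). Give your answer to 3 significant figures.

C₀ = Dose / Vd = 1670 / 94.4 = 17.69 mg/L
k = ln2 / t½ = 0.693147 / 29.1 = 0.02382 h⁻¹
t / t½ = 29.10 / 29.1 = 1 half-lives
C = C₀ × (1/2)^1 = 17.69 × 0.5000 = 8.845 mg/L
(8.845 mg/L = 8.845 µg/mL)

8.85 µg/mL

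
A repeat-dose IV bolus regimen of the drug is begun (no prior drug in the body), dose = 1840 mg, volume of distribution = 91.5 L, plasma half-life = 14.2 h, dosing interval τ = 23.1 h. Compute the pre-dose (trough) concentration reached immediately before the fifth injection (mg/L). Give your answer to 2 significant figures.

9.5 mg/L

C₀ per dose = Dose / Vd = 1840 / 91.5 = 20.11 mg/L
k = ln2 / t½ = 0.693147 / 14.2 = 0.04881 h⁻¹
Fraction remaining after one interval: r = e^(−kτ) = e^(−0.04881 × 23.1) = 0.3238
Before dose 5, 4 doses have been given (aged 1τ, 2τ, 3τ, 4τ).
C_trough = C₀ × (r + r² + … + r^4) = C₀ × r(1−r^4)/(1−r)
        = 20.11 × 0.3238 × (1 − 0.01099) / (1 − 0.3238) = 9.524 mg/L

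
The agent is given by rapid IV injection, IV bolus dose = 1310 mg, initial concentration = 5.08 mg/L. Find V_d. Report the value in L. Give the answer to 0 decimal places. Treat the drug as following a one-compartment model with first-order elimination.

Vd = Dose / C₀ = 1310 / 5.08 = 257.9 L

258 L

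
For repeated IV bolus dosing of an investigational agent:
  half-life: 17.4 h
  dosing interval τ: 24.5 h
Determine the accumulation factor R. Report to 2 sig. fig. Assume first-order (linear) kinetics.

k = ln2 / t½ = 0.693147 / 17.4 = 0.03984 h⁻¹
e^(−kτ) = e^(−0.03984 × 24.5) = 0.3768
Accumulation ratio R = 1 / (1 − e^(−kτ)) = 1 / (1 − 0.3768) = 1.605

1.6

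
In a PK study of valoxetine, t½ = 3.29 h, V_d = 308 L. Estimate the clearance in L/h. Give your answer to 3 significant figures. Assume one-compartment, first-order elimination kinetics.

k = ln2 / t½ = 0.693147 / 3.29 = 0.2107 h⁻¹
CL = k × Vd = 0.2107 × 308 = 64.90 L/h

64.9 L/h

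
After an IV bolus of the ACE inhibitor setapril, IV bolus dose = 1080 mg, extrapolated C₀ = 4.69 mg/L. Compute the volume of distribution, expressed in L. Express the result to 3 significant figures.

Vd = Dose / C₀ = 1080 / 4.69 = 230.3 L

230 L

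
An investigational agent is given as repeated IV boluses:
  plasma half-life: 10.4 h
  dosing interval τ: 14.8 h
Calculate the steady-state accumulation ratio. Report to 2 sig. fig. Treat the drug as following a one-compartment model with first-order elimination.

k = ln2 / t½ = 0.693147 / 10.4 = 0.06665 h⁻¹
e^(−kτ) = e^(−0.06665 × 14.8) = 0.3729
Accumulation ratio R = 1 / (1 − e^(−kτ)) = 1 / (1 − 0.3729) = 1.595

1.6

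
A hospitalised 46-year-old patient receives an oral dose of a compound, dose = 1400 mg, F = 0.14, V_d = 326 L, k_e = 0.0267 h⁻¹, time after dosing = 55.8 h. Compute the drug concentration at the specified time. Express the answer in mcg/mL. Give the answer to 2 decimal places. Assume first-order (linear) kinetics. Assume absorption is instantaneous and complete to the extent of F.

0.14 mcg/mL

Amount reaching circulation = F × Dose = 0.14 × 1400 = 196.0 mg
C₀ = F·Dose / Vd = 196.0 / 326 = 0.6012 mg/L
C = C₀ · e^(−k·t) = 0.6012 × e^(−0.02670 × 55.8)
  = 0.6012 × 0.2254 = 0.1355 mg/L
(0.1355 mg/L = 0.1355 mcg/mL)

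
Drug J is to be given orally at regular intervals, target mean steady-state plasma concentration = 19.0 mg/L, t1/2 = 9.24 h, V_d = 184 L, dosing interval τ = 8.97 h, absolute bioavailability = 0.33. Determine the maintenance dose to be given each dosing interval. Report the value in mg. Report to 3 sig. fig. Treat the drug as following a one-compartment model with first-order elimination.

7130 mg

k = ln2 / t½ = 0.693147 / 9.24 = 0.07502 h⁻¹
CL = k × Vd = 0.07502 × 184 = 13.80 L/h
At steady state, F × (Dose/τ) = Css × CL.
Dose = Css × CL × τ / F = 19.0 × 13.80 × 8.97 / 0.33 = 7127 mg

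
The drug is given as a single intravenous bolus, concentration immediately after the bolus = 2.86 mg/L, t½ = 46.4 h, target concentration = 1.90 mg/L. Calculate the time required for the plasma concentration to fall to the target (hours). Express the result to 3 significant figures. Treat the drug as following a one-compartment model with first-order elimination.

k = ln2 / t½ = 0.693147 / 46.4 = 0.01494 h⁻¹
t = ln(C₀ / C) / k = ln(2.860 / 1.90) / 0.01494
  = ln(1.505) / 0.01494 = 0.4088 / 0.01494 = 27.36 h

27.4 h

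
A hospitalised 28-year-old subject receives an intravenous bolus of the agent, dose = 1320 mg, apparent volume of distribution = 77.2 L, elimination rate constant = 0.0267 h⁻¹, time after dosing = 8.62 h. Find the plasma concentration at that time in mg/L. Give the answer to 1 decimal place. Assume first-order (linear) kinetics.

C₀ = Dose / Vd = 1320 / 77.2 = 17.10 mg/L
C = C₀ · e^(−k·t) = 17.10 × e^(−0.02670 × 8.62)
  = 17.10 × 0.7944 = 13.58 mg/L

13.6 mg/L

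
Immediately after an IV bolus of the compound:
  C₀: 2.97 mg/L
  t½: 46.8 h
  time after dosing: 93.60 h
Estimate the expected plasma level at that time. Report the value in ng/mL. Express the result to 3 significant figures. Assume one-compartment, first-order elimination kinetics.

k = ln2 / t½ = 0.693147 / 46.8 = 0.01481 h⁻¹
t / t½ = 93.60 / 46.8 = 2 half-lives
C = C₀ × (1/2)^2 = 2.970 × 0.2500 = 0.7425 mg/L
Convert: 0.7425 mg/L × 1000 = 742.5 ng/mL

743 ng/mL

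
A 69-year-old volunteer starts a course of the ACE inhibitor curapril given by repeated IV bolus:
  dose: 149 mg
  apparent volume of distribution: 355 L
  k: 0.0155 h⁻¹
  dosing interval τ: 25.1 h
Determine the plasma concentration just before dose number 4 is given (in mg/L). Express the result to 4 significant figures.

0.6078 mg/L

C₀ per dose = Dose / Vd = 149 / 355 = 0.4197 mg/L
Fraction remaining after one interval: r = e^(−kτ) = e^(−0.01550 × 25.1) = 0.6777
Before dose 4, 3 doses have been given (aged 1τ, 2τ, 3τ).
C_trough = C₀ × (r + r² + … + r^3) = C₀ × r(1−r^3)/(1−r)
        = 0.4197 × 0.6777 × (1 − 0.3113) / (1 − 0.6777) = 0.6078 mg/L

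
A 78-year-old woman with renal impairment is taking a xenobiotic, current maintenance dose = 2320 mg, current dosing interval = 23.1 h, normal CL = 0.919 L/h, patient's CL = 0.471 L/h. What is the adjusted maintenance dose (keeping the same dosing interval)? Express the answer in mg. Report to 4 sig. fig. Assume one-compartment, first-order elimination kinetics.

To keep the same average steady-state level, dosing rate must scale with clearance.
CL ratio = 0.471 / 0.919 = 0.5125
New dose (same interval) = 2320 × 0.5125 = 1189 mg

1189 mg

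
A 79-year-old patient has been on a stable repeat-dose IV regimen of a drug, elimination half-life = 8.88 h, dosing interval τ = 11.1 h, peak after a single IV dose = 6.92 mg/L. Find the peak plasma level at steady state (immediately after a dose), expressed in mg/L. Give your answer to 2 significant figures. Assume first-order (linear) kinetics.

12 mg/L

k = ln2 / t½ = 0.693147 / 8.88 = 0.07806 h⁻¹
e^(−kτ) = e^(−0.07806 × 11.1) = 0.4204
Accumulation ratio R = 1 / (1 − e^(−kτ)) = 1 / (1 − 0.4204) = 1.725
Steady-state peak = C₀ × R = 6.92 × 1.725 = 11.94 mg/L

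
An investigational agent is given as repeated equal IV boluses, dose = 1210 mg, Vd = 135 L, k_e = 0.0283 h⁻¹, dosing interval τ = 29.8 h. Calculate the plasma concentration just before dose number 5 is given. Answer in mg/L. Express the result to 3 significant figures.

6.54 mg/L

C₀ per dose = Dose / Vd = 1210 / 135 = 8.963 mg/L
Fraction remaining after one interval: r = e^(−kτ) = e^(−0.02830 × 29.8) = 0.4303
Before dose 5, 4 doses have been given (aged 1τ, 2τ, 3τ, 4τ).
C_trough = C₀ × (r + r² + … + r^4) = C₀ × r(1−r^4)/(1−r)
        = 8.963 × 0.4303 × (1 − 0.03428) / (1 − 0.4303) = 6.538 mg/L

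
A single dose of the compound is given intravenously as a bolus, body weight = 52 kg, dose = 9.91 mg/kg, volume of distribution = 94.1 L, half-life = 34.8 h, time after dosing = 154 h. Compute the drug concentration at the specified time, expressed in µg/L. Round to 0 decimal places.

Total dose = 9.91 × 52 = 515.3 mg
C₀ = Dose / Vd = 515.3 / 94.1 = 5.476 mg/L
k = ln2 / t½ = 0.693147 / 34.8 = 0.01992 h⁻¹
C = C₀ · e^(−k·t) = 5.476 × e^(−0.01992 × 154)
  = 5.476 × 0.04653 = 0.2548 mg/L
Convert: 0.2548 mg/L × 1000 = 254.8 µg/L

255 µg/L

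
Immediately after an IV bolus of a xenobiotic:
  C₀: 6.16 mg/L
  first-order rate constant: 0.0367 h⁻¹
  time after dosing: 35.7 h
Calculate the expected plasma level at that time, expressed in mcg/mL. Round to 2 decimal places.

1.66 mcg/mL

C = C₀ · e^(−k·t) = 6.160 × e^(−0.03670 × 35.7)
  = 6.160 × 0.2698 = 1.662 mg/L
(1.662 mg/L = 1.662 mcg/mL)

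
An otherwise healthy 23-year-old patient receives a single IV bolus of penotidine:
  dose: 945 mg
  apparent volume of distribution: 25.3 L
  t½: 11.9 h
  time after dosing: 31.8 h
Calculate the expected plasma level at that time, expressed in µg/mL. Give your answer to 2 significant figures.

C₀ = Dose / Vd = 945.0 / 25.3 = 37.35 mg/L
k = ln2 / t½ = 0.693147 / 11.9 = 0.05825 h⁻¹
C = C₀ · e^(−k·t) = 37.35 × e^(−0.05825 × 31.8)
  = 37.35 × 0.1569 = 5.860 mg/L
(5.860 mg/L = 5.860 µg/mL)

5.9 µg/mL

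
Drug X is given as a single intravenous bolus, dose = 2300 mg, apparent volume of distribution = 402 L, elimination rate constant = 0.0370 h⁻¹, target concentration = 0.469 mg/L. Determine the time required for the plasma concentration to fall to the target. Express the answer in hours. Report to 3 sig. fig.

C₀ = Dose / Vd = 2300 / 402 = 5.721 mg/L
t = ln(C₀ / C) / k = ln(5.721 / 0.469) / 0.03700
  = ln(12.20) / 0.03700 = 2.501 / 0.03700 = 67.59 h

67.6 h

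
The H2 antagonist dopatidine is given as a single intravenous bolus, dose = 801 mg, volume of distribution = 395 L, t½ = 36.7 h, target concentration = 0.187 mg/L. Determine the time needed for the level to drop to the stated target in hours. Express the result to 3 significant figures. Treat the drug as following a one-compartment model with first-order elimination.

126 h

C₀ = Dose / Vd = 801.0 / 395 = 2.028 mg/L
k = ln2 / t½ = 0.693147 / 36.7 = 0.01889 h⁻¹
t = ln(C₀ / C) / k = ln(2.028 / 0.187) / 0.01889
  = ln(10.84) / 0.01889 = 2.383 / 0.01889 = 126.2 h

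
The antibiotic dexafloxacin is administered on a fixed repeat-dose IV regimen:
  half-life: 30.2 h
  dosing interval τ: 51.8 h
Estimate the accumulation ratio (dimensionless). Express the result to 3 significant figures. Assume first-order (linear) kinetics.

k = ln2 / t½ = 0.693147 / 30.2 = 0.02295 h⁻¹
e^(−kτ) = e^(−0.02295 × 51.8) = 0.3046
Accumulation ratio R = 1 / (1 − e^(−kτ)) = 1 / (1 − 0.3046) = 1.438

1.44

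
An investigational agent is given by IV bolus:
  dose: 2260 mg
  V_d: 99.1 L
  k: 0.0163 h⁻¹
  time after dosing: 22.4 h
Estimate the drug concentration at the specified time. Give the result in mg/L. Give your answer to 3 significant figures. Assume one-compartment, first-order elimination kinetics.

C₀ = Dose / Vd = 2260 / 99.1 = 22.81 mg/L
C = C₀ · e^(−k·t) = 22.81 × e^(−0.01630 × 22.4)
  = 22.81 × 0.6941 = 15.83 mg/L

15.8 mg/L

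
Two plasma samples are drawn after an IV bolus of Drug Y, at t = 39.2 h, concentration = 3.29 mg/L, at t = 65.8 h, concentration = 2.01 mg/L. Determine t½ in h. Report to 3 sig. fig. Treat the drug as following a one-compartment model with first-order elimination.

37.4 h

k = ln(C₁/C₂) / (t₂ − t₁) = ln(3.29/2.01) / (65.8 − 39.2)
  = 0.4928 / 26.60 = 0.01853 h⁻¹
t½ = ln2 / k = 0.693147 / 0.01853 = 37.41 h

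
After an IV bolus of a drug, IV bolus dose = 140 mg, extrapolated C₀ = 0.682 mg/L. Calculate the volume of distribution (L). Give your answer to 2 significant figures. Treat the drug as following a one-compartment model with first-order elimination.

210 L

Vd = Dose / C₀ = 140.0 / 0.682 = 205.3 L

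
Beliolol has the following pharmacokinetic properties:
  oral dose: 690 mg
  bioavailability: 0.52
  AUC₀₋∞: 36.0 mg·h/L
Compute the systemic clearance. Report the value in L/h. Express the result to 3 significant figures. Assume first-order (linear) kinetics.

9.97 L/h

CL = F·Dose / AUC = 0.52 × 690 / 36.0 = 9.967 L/h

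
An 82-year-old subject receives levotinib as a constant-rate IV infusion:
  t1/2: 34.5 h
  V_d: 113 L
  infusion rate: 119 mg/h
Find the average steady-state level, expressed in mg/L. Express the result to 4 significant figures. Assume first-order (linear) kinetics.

k = ln2 / t½ = 0.693147 / 34.5 = 0.02009 h⁻¹
CL = k × Vd = 0.02009 × 113 = 2.270 L/h
At steady state Css = R₀ / CL = 119 / 2.270 = 52.42 mg/L

52.42 mg/L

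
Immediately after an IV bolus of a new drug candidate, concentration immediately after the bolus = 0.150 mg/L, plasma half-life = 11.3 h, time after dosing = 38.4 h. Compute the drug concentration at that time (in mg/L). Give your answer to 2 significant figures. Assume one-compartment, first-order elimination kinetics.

k = ln2 / t½ = 0.693147 / 11.3 = 0.06134 h⁻¹
C = C₀ · e^(−k·t) = 0.1500 × e^(−0.06134 × 38.4)
  = 0.1500 × 0.09485 = 0.01423 mg/L

0.014 mg/L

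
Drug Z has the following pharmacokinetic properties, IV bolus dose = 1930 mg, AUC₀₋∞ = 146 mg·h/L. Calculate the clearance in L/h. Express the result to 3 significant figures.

13.2 L/h

CL = Dose / AUC = 1930 / 146 = 13.22 L/h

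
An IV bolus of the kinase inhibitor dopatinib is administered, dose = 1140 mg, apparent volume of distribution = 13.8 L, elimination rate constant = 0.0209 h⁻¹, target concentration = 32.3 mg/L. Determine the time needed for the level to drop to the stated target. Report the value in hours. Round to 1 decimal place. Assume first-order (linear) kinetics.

C₀ = Dose / Vd = 1140 / 13.8 = 82.61 mg/L
t = ln(C₀ / C) / k = ln(82.61 / 32.3) / 0.02090
  = ln(2.558) / 0.02090 = 0.9392 / 0.02090 = 44.94 h

44.9 h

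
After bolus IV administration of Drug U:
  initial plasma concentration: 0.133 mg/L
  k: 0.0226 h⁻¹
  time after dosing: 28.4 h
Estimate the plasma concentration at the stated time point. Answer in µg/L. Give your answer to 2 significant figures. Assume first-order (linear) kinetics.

C = C₀ · e^(−k·t) = 0.1330 × e^(−0.02260 × 28.4)
  = 0.1330 × 0.5263 = 0.07000 mg/L
Convert: 0.07000 mg/L × 1000 = 70.00 µg/L

70 µg/L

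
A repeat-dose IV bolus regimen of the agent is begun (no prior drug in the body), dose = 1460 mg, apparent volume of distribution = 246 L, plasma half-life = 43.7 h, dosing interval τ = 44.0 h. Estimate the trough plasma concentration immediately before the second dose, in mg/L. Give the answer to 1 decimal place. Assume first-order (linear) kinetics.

C₀ per dose = Dose / Vd = 1460 / 246 = 5.935 mg/L
k = ln2 / t½ = 0.693147 / 43.7 = 0.01586 h⁻¹
Fraction remaining after one interval: r = e^(−kτ) = e^(−0.01586 × 44.0) = 0.4977
Before dose 2, 1 dose has been given (aged 1τ).
C_trough = C₀ × r = 5.935 × 0.4977 = 2.954 mg/L

3.0 mg/L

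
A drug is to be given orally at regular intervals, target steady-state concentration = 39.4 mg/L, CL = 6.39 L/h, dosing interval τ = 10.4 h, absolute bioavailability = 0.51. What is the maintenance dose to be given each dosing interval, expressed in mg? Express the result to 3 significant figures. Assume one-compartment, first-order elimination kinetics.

5130 mg

At steady state, F × (Dose/τ) = Css × CL.
Dose = Css × CL × τ / F = 39.4 × 6.390 × 10.4 / 0.51 = 5134 mg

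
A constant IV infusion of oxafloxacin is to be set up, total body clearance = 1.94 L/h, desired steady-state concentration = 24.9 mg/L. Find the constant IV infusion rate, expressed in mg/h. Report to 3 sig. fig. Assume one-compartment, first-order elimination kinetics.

At steady state, infusion rate R₀ = Css × CL = 24.9 × 1.940 = 48.31 mg/h

48.3 mg/h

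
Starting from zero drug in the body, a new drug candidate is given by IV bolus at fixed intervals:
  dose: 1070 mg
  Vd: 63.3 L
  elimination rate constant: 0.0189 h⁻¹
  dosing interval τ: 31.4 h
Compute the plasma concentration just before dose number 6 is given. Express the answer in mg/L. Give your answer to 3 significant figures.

C₀ per dose = Dose / Vd = 1070 / 63.3 = 16.90 mg/L
Fraction remaining after one interval: r = e^(−kτ) = e^(−0.01890 × 31.4) = 0.5524
Before dose 6, 5 doses have been given (aged 1τ, 2τ, 3τ, 4τ, 5τ).
C_trough = C₀ × (r + r² + … + r^5) = C₀ × r(1−r^5)/(1−r)
        = 16.90 × 0.5524 × (1 − 0.05144) / (1 − 0.5524) = 19.78 mg/L

19.8 mg/L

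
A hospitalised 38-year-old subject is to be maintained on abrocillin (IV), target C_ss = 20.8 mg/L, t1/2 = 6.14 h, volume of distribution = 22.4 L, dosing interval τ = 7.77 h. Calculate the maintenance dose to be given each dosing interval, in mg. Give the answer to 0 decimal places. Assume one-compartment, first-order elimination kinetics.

409 mg

k = ln2 / t½ = 0.693147 / 6.14 = 0.1129 h⁻¹
CL = k × Vd = 0.1129 × 22.4 = 2.529 L/h
At steady state, Dose/τ = Css × CL.
Dose = Css × CL × τ = 20.8 × 2.529 × 7.77 = 408.7 mg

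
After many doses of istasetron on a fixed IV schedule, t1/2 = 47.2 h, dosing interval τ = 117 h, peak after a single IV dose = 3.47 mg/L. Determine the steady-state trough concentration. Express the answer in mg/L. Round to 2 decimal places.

0.76 mg/L

k = ln2 / t½ = 0.693147 / 47.2 = 0.01469 h⁻¹
e^(−kτ) = e^(−0.01469 × 117) = 0.1793
Accumulation ratio R = 1 / (1 − e^(−kτ)) = 1 / (1 − 0.1793) = 1.218
Steady-state trough = C₀ × R × e^(−kτ) = 3.47 × 1.218 × 0.1793 = 0.7578 mg/L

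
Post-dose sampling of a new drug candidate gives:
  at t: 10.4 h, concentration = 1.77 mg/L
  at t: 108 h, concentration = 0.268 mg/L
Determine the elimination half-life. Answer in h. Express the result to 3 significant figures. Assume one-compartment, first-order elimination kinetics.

35.8 h

k = ln(C₁/C₂) / (t₂ − t₁) = ln(1.77/0.268) / (108 − 10.4)
  = 1.888 / 97.60 = 0.01934 h⁻¹
t½ = ln2 / k = 0.693147 / 0.01934 = 35.84 h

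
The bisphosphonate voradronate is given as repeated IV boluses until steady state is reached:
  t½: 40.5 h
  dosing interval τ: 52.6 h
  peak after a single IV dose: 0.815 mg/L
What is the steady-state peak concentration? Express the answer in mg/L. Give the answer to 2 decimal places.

1.37 mg/L

k = ln2 / t½ = 0.693147 / 40.5 = 0.01711 h⁻¹
e^(−kτ) = e^(−0.01711 × 52.6) = 0.4066
Accumulation ratio R = 1 / (1 − e^(−kτ)) = 1 / (1 − 0.4066) = 1.685
Steady-state peak = C₀ × R = 0.815 × 1.685 = 1.373 mg/L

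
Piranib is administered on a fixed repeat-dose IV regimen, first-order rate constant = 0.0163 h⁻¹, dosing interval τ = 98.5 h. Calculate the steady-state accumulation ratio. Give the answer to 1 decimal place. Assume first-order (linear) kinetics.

1.3

e^(−kτ) = e^(−0.01630 × 98.5) = 0.2008
Accumulation ratio R = 1 / (1 − e^(−kτ)) = 1 / (1 − 0.2008) = 1.251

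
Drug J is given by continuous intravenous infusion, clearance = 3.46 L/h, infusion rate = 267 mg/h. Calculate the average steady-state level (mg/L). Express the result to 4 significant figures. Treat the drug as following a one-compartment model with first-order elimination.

At steady state Css = R₀ / CL = 267 / 3.460 = 77.17 mg/L

77.17 mg/L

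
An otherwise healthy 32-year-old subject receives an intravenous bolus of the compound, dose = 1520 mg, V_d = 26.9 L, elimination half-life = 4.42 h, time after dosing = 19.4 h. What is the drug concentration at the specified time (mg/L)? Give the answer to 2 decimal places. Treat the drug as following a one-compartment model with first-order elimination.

C₀ = Dose / Vd = 1520 / 26.9 = 56.51 mg/L
k = ln2 / t½ = 0.693147 / 4.42 = 0.1568 h⁻¹
C = C₀ · e^(−k·t) = 56.51 × e^(−0.1568 × 19.4)
  = 56.51 × 0.04774 = 2.698 mg/L

2.70 mg/L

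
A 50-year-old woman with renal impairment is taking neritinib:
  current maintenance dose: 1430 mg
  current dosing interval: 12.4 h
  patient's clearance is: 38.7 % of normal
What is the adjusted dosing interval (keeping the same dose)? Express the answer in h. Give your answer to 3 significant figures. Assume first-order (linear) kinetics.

To keep the same average steady-state level, dosing rate must scale with clearance.
CL ratio = 38.7 / 100 = 0.3870
New interval (same dose) = 12.4 / 0.3870 = 32.04 h

32.0 h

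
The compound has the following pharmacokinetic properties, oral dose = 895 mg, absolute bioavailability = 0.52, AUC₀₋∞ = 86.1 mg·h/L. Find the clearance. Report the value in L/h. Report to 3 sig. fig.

CL = F·Dose / AUC = 0.52 × 895 / 86.1 = 5.405 L/h

5.41 L/h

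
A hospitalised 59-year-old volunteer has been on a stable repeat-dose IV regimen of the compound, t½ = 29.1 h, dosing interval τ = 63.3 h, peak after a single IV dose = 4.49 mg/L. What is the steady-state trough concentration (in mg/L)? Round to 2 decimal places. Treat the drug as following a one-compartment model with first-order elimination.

1.28 mg/L

k = ln2 / t½ = 0.693147 / 29.1 = 0.02382 h⁻¹
e^(−kτ) = e^(−0.02382 × 63.3) = 0.2214
Accumulation ratio R = 1 / (1 − e^(−kτ)) = 1 / (1 − 0.2214) = 1.284
Steady-state trough = C₀ × R × e^(−kτ) = 4.49 × 1.284 × 0.2214 = 1.276 mg/L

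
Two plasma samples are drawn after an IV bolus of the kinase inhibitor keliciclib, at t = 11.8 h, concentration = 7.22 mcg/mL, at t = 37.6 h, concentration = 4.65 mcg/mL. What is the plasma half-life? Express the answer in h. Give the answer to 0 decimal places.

k = ln(C₁/C₂) / (t₂ − t₁) = ln(7.22/4.65) / (37.6 − 11.8)
  = 0.4400 / 25.80 = 0.01705 h⁻¹
t½ = ln2 / k = 0.693147 / 0.01705 = 40.65 h

41 h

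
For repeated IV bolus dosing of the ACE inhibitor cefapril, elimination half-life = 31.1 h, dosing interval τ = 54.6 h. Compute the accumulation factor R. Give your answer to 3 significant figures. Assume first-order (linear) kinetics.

1.42

k = ln2 / t½ = 0.693147 / 31.1 = 0.02229 h⁻¹
e^(−kτ) = e^(−0.02229 × 54.6) = 0.2961
Accumulation ratio R = 1 / (1 − e^(−kτ)) = 1 / (1 − 0.2961) = 1.421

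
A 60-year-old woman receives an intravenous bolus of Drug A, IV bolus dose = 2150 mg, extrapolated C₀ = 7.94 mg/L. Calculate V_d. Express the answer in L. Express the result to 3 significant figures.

271 L

Vd = Dose / C₀ = 2150 / 7.94 = 270.8 L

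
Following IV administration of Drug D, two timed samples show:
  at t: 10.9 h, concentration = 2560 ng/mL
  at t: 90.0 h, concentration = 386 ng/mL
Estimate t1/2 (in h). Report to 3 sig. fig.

k = ln(C₁/C₂) / (t₂ − t₁) = ln(2560/386) / (90.0 − 10.9)
  = 1.892 / 79.10 = 0.02392 h⁻¹
t½ = ln2 / k = 0.693147 / 0.02392 = 28.98 h

29.0 h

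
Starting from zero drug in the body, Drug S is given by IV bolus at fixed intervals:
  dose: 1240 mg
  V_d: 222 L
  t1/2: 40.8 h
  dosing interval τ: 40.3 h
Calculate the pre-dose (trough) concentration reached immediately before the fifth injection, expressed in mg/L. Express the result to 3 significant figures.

5.31 mg/L

C₀ per dose = Dose / Vd = 1240 / 222 = 5.586 mg/L
k = ln2 / t½ = 0.693147 / 40.8 = 0.01699 h⁻¹
Fraction remaining after one interval: r = e^(−kτ) = e^(−0.01699 × 40.3) = 0.5042
Before dose 5, 4 doses have been given (aged 1τ, 2τ, 3τ, 4τ).
C_trough = C₀ × (r + r² + … + r^4) = C₀ × r(1−r^4)/(1−r)
        = 5.586 × 0.5042 × (1 − 0.06463) / (1 − 0.5042) = 5.314 mg/L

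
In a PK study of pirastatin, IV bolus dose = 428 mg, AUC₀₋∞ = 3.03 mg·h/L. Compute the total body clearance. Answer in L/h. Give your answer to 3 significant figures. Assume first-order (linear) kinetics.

CL = Dose / AUC = 428 / 3.03 = 141.3 L/h

141 L/h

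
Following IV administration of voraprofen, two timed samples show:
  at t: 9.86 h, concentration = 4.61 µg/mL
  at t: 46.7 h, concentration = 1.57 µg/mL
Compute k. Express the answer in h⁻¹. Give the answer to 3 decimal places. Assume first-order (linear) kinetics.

k = ln(C₁/C₂) / (t₂ − t₁) = ln(4.61/1.57) / (46.7 − 9.86)
  = 1.077 / 36.84 = 0.02923 h⁻¹

0.029 h⁻¹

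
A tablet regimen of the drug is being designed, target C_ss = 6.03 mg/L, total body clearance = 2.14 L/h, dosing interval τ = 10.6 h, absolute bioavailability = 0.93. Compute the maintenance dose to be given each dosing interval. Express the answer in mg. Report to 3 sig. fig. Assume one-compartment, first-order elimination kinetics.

At steady state, F × (Dose/τ) = Css × CL.
Dose = Css × CL × τ / F = 6.03 × 2.140 × 10.6 / 0.93 = 147.1 mg

147 mg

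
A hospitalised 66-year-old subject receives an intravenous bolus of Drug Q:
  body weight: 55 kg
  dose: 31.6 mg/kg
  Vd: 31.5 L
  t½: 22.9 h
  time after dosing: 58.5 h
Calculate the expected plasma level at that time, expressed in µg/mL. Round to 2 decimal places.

9.39 µg/mL

Total dose = 31.6 × 55 = 1738 mg
C₀ = Dose / Vd = 1738 / 31.5 = 55.17 mg/L
k = ln2 / t½ = 0.693147 / 22.9 = 0.03027 h⁻¹
C = C₀ · e^(−k·t) = 55.17 × e^(−0.03027 × 58.5)
  = 55.17 × 0.1702 = 9.390 mg/L
(9.390 mg/L = 9.390 µg/mL)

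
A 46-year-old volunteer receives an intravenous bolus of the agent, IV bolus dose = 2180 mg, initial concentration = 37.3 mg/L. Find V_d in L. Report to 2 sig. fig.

Vd = Dose / C₀ = 2180 / 37.3 = 58.45 L

58 L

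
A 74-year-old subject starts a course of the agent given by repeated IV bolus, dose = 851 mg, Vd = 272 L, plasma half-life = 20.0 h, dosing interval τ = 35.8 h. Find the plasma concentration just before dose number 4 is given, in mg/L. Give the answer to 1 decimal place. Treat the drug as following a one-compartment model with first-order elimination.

C₀ per dose = Dose / Vd = 851 / 272 = 3.129 mg/L
k = ln2 / t½ = 0.693147 / 20.0 = 0.03466 h⁻¹
Fraction remaining after one interval: r = e^(−kτ) = e^(−0.03466 × 35.8) = 0.2891
Before dose 4, 3 doses have been given (aged 1τ, 2τ, 3τ).
C_trough = C₀ × (r + r² + … + r^3) = C₀ × r(1−r^3)/(1−r)
        = 3.129 × 0.2891 × (1 − 0.02416) / (1 − 0.2891) = 1.242 mg/L

1.2 mg/L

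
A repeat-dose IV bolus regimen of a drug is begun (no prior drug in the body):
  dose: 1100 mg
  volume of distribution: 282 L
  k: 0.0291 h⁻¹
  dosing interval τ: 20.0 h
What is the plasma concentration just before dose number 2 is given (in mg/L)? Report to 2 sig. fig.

C₀ per dose = Dose / Vd = 1100 / 282 = 3.901 mg/L
Fraction remaining after one interval: r = e^(−kτ) = e^(−0.02910 × 20.0) = 0.5588
Before dose 2, 1 dose has been given (aged 1τ).
C_trough = C₀ × r = 3.901 × 0.5588 = 2.180 mg/L

2.2 mg/L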